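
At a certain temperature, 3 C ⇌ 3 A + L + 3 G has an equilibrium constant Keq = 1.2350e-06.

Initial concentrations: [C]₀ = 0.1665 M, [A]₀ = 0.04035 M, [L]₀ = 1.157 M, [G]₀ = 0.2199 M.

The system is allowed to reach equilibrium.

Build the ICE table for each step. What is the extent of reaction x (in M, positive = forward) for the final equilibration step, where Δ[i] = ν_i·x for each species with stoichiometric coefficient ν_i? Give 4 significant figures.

Q₀ = 1.7510e-04 vs Keq = 1.2350e-06 ⇒ Q>K, reverse
Step 1:
                    C           A           L           G
  Initial      0.1665     0.04035       1.157      0.2199
  Change      0.02977    -0.02977   -0.009923    -0.02977
  Equil        0.1963     0.01058       1.147      0.1901
  solve Keq expr → x = -0.009923; check Q = 1.2350e-06

x = -0.009923 M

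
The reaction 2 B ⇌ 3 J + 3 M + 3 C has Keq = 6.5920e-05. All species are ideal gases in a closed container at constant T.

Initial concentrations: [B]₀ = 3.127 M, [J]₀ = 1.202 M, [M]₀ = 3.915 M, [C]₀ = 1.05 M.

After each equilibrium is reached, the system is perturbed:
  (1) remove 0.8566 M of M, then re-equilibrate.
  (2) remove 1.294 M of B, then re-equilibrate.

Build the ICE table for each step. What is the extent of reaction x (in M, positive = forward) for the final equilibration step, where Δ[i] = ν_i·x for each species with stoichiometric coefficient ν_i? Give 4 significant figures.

Q₀ = 12.34 vs Keq = 6.5920e-05 ⇒ Q>K, reverse
Step 1:
                  B         J         M         C
  init        3.127     1.202     3.915      1.05
  Δ            0.62     -0.93     -0.93     -0.93
  eq          3.747     0.272     2.985      0.12
  solve Keq expr → x = -0.31; check Q = 6.5920e-05
Then remove 0.8566 M of M.
Step 2:
                  B         J         M         C
  init        3.747     0.272     2.128      0.12
  Δ        -0.01955   0.02933   0.02933   0.02933
  eq          3.727    0.3014     2.158    0.1494
  solve Keq expr → x = 0.009777; check Q = 6.5920e-05
Then remove 1.294 M of B.
Step 3:
                  B         J         M         C
  init        2.433    0.3014     2.158    0.1494
  Δ         0.01657  -0.02486  -0.02486  -0.02486
  eq           2.45    0.2765     2.133    0.1245
  solve Keq expr → x = -0.008287; check Q = 6.5920e-05

x = -0.008287 M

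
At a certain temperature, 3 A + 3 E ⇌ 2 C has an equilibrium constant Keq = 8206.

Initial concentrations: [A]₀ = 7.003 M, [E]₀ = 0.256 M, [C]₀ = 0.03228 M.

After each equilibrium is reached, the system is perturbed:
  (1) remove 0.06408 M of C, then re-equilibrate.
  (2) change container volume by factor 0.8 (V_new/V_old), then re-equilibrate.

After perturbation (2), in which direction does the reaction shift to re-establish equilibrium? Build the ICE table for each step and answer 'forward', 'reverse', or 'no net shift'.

Q₀ = 1.8084e-04 vs Keq = 8206 ⇒ Q<K, forward
Step 1:
                  A         E         C
  Initial     7.003     0.256   0.03228
  Change    -0.2535   -0.2535     0.169
  Equil        6.75  0.002523    0.2013
  solve Keq expr → x = 0.08449; check Q = 8206
Then remove 0.06408 M of C.
Step 2:
                  A         E         C
  Initial      6.75  0.002523    0.1372
  Change  -5.6511e-04 -5.6511e-04 3.7674e-04
  Equil       6.749  0.001958    0.1376
  solve Keq expr → x = 1.8837e-04; check Q = 8206
Then change container volume by factor 0.8 (V_new/V_old).
Step 3:
                  A         E         C
  Initial     8.436  0.002447     0.172
  Change  -6.2664e-04 -6.2664e-04 4.1776e-04
  Equil       8.436   0.00182    0.1724
  solve Keq expr → x = 2.0888e-04; check Q = 8206

Direction: forward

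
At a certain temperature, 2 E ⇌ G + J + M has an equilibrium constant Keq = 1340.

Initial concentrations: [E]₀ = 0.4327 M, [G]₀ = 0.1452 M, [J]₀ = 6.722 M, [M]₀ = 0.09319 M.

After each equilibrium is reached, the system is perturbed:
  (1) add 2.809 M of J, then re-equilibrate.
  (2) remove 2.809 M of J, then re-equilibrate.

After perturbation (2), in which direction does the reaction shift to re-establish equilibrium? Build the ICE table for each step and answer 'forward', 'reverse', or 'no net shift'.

Q₀ = 0.4858 vs Keq = 1340 ⇒ Q<K, forward
Step 1:
                    E           G           J           M
  I            0.4327      0.1452       6.722     0.09319
  C           -0.4095      0.2047      0.2047      0.2047
  E           0.02322      0.3499       6.927      0.2979
  solve Keq expr → x = 0.2047; check Q = 1340
Then add 2.809 M of J.
Step 2:
                    E           G           J           M
  I           0.02322      0.3499       9.736      0.2979
  C          0.004128   -0.002064   -0.002064   -0.002064
  E           0.02734      0.3479       9.734      0.2959
  solve Keq expr → x = -0.002064; check Q = 1340
Then remove 2.809 M of J.
Step 3:
                    E           G           J           M
  I           0.02734      0.3479       6.925      0.2959
  C         -0.004128    0.002064    0.002064    0.002064
  E           0.02322      0.3499       6.927      0.2979
  solve Keq expr → x = 0.002064; check Q = 1340

Direction: forward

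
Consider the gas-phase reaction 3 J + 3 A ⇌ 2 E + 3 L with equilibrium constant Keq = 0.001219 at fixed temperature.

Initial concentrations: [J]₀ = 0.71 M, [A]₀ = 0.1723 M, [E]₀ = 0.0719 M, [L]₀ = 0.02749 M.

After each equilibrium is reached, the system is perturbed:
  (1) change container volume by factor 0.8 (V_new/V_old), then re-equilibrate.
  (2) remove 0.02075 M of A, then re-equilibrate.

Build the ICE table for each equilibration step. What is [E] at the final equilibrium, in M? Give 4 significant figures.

Q₀ = 5.8661e-05 vs Keq = 0.001219 ⇒ Q<K, forward
Step 1:
                  J         A         E         L
  Initial      0.71    0.1723    0.0719   0.02749
  Change   -0.02602  -0.02602   0.01735   0.02602
  Equil       0.684    0.1463   0.08925   0.05351
  solve Keq expr → x = 0.008675; check Q = 0.001219
Then change container volume by factor 0.8 (V_new/V_old).
Step 2:
                  J         A         E         L
  Initial     0.855    0.1828    0.1116   0.06689
  Change  -0.002944 -0.002944  0.001963  0.002944
  Equil       0.852    0.1799    0.1135   0.06984
  solve Keq expr → x = 9.8139e-04; check Q = 0.001219
Then remove 0.02075 M of A.
Step 3:
                  J         A         E         L
  Initial     0.852    0.1591    0.1135   0.06984
  Change   0.004686  0.004686 -0.003124 -0.004686
  Equil      0.8567    0.1638    0.1104   0.06515
  solve Keq expr → x = -0.001562; check Q = 0.001219

[E]_eq = 0.1104 M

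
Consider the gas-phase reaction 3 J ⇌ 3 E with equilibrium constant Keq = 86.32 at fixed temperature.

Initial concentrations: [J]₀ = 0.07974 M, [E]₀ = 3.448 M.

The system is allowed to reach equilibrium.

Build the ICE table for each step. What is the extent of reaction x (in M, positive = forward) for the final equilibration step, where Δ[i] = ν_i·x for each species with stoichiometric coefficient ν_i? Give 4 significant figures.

x = -0.1904 M

Q₀ = 8.0849e+04 vs Keq = 86.32 ⇒ Q>K, reverse
Step 1:
                    J           E
  I           0.07974       3.448
  C            0.5712     -0.5712
  E            0.6509       2.877
  solve Keq expr → x = -0.1904; check Q = 86.32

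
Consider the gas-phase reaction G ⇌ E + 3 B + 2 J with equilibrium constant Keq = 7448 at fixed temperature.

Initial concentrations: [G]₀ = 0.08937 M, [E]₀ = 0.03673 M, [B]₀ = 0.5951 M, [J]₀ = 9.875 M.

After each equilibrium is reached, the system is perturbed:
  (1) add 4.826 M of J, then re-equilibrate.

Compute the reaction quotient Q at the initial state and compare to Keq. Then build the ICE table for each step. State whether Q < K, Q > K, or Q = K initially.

Q₀ = 8.446 vs Keq = 7448 ⇒ Q<K, forward
Step 1:
                  G         E         B         J
  I         0.08937   0.03673    0.5951     9.875
  C        -0.08829   0.08829    0.2649    0.1766
  E        0.001079     0.125      0.86     10.05
  solve Keq expr → x = 0.08829; check Q = 7448
Then add 4.826 M of J.
Step 2:
                  G         E         B         J
  I        0.001079     0.125      0.86     14.88
  C         0.00123  -0.00123 -0.003691 -0.002461
  E        0.002309    0.1238    0.8563     14.88
  solve Keq expr → x = -0.00123; check Q = 7448

Q₀ = 8.446; Q < K (proceeds forward)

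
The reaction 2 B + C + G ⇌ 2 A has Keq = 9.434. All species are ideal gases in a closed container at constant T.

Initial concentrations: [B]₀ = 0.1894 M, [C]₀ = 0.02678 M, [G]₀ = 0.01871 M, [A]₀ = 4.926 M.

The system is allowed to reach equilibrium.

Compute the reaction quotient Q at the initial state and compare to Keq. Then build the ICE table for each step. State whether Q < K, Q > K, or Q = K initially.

Q₀ = 1.3500e+06 vs Keq = 9.434 ⇒ Q>K, reverse
Step 1:
                    B           C           G           A
  init         0.1894     0.02678     0.01871       4.926
  Δ               1.4      0.6998      0.6998        -1.4
  eq            1.589      0.7266      0.7185       3.526
  solve Keq expr → x = -0.6998; check Q = 9.434

Q₀ = 1.3500e+06; Q > K (proceeds reverse)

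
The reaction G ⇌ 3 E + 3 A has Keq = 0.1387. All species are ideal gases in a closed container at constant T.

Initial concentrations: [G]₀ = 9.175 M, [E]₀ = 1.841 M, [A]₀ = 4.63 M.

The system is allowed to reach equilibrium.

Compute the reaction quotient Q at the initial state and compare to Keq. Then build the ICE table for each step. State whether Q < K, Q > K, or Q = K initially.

Q₀ = 67.5; Q > K (proceeds reverse)

Q₀ = 67.5 vs Keq = 0.1387 ⇒ Q>K, reverse
Step 1:
                  G         E         A
  init        9.175     1.841      4.63
  Δ          0.4966     -1.49     -1.49
  eq          9.672    0.3512      3.14
  solve Keq expr → x = -0.4966; check Q = 0.1387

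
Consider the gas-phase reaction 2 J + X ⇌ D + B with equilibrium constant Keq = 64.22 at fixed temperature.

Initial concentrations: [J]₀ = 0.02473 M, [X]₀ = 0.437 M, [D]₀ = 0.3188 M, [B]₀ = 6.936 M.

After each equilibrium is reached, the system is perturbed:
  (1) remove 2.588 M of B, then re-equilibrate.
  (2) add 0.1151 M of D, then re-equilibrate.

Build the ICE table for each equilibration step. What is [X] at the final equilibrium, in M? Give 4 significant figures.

[X]_eq = 0.5283 M

Q₀ = 8274 vs Keq = 64.22 ⇒ Q>K, reverse
Step 1:
                    J           X           D           B
  Initial     0.02473       0.437      0.3188       6.936
  Change       0.1877     0.09387    -0.09387    -0.09387
  Equil        0.2125      0.5309      0.2249       6.842
  solve Keq expr → x = -0.09387; check Q = 64.22
Then remove 2.588 M of B.
Step 2:
                    J           X           D           B
  Initial      0.2125      0.5309      0.2249       4.254
  Change     -0.03518    -0.01759     0.01759     0.01759
  Equil        0.1773      0.5133      0.2425       4.272
  solve Keq expr → x = 0.01759; check Q = 64.22
Then add 0.1151 M of D.
Step 3:
                    J           X           D           B
  Initial      0.1773      0.5133      0.3576       4.272
  Change      0.03004     0.01502    -0.01502    -0.01502
  Equil        0.2073      0.5283      0.3426       4.257
  solve Keq expr → x = -0.01502; check Q = 64.22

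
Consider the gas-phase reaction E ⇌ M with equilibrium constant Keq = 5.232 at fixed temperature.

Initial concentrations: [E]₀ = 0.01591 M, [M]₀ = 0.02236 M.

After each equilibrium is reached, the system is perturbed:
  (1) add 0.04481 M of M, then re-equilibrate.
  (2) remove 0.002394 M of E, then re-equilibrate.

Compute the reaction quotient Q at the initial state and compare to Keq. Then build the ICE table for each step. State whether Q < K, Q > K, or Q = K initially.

Q₀ = 1.405; Q < K (proceeds forward)

Q₀ = 1.405 vs Keq = 5.232 ⇒ Q<K, forward
Step 1:
                  E         M
  init      0.01591   0.02236
  Δ       -0.009769  0.009769
  eq       0.006141   0.03213
  solve Keq expr → x = 0.009769; check Q = 5.232
Then add 0.04481 M of M.
Step 2:
                  E         M
  init     0.006141   0.07694
  Δ         0.00719  -0.00719
  eq        0.01333   0.06975
  solve Keq expr → x = -0.00719; check Q = 5.232
Then remove 0.002394 M of E.
Step 3:
                  E         M
  init      0.01094   0.06975
  Δ         0.00201  -0.00201
  eq        0.01295   0.06774
  solve Keq expr → x = -0.00201; check Q = 5.232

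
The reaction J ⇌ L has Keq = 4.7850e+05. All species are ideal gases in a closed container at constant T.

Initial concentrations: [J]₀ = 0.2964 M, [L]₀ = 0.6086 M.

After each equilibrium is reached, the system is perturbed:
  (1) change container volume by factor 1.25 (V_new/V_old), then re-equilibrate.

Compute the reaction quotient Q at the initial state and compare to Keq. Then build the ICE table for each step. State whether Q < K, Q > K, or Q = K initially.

Q₀ = 2.053; Q < K (proceeds forward)

Q₀ = 2.053 vs Keq = 4.7850e+05 ⇒ Q<K, forward
Step 1:
                  J         L
  init       0.2964    0.6086
  Δ         -0.2964    0.2964
  eq      1.8913e-06     0.905
  solve Keq expr → x = 0.2964; check Q = 4.7850e+05
Then change container volume by factor 1.25 (V_new/V_old).
Step 2:
                  J         L
  init    1.5131e-06     0.724
  Δ               0         0
  eq      1.5131e-06     0.724
  solve Keq expr → x = 0; check Q = 4.7850e+05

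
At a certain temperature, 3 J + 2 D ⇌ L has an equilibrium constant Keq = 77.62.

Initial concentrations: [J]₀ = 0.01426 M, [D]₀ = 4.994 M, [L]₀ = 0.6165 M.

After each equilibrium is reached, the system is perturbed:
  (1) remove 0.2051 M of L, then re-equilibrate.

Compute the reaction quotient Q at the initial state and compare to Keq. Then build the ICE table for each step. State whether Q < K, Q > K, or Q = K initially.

Q₀ = 8525 vs Keq = 77.62 ⇒ Q>K, reverse
Step 1:
                   J          D          L
  Initial    0.01426      4.994     0.6165
  Change     0.05305    0.03537   -0.01768
  Equil      0.06731      5.029     0.5988
  solve Keq expr → x = -0.01768; check Q = 77.62
Then remove 0.2051 M of L.
Step 2:
                   J          D          L
  Initial    0.06731      5.029     0.3937
  Change   -0.008594   -0.00573   0.002865
  Equil      0.05872      5.024     0.3966
  solve Keq expr → x = 0.002865; check Q = 77.62

Q₀ = 8525; Q > K (proceeds reverse)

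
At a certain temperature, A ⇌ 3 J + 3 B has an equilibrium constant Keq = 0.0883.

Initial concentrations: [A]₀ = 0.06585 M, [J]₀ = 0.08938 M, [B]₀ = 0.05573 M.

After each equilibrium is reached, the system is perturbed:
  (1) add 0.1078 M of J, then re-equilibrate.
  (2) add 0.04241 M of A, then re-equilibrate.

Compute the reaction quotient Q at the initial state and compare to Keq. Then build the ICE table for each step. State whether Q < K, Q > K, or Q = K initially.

Q₀ = 1.8769e-06 vs Keq = 0.0883 ⇒ Q<K, forward
Step 1:
                   A          J          B
  init       0.06585    0.08938    0.05573
  Δ         -0.06241     0.1872     0.1872
  eq        0.003438     0.2766      0.243
  solve Keq expr → x = 0.06241; check Q = 0.0883
Then add 0.1078 M of J.
Step 2:
                   A          J          B
  init      0.003438     0.3844      0.243
  Δ         0.003842   -0.01152   -0.01152
  eq         0.00728     0.3729     0.2314
  solve Keq expr → x = -0.003842; check Q = 0.0883
Then add 0.04241 M of A.
Step 3:
                   A          J          B
  init       0.04969     0.3729     0.2314
  Δ         -0.02308    0.06924    0.06924
  eq         0.02661     0.4421     0.3007
  solve Keq expr → x = 0.02308; check Q = 0.0883

Q₀ = 1.8769e-06; Q < K (proceeds forward)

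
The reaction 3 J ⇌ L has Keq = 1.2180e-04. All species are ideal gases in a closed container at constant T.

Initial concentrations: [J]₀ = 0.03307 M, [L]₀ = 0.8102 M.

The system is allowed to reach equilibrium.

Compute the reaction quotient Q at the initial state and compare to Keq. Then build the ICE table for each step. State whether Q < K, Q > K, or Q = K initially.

Q₀ = 2.2402e+04; Q > K (proceeds reverse)

Q₀ = 2.2402e+04 vs Keq = 1.2180e-04 ⇒ Q>K, reverse
Step 1:
                  J         L
  I         0.03307    0.8102
  C           2.425   -0.8084
  E           2.458  0.001809
  solve Keq expr → x = -0.8084; check Q = 1.2180e-04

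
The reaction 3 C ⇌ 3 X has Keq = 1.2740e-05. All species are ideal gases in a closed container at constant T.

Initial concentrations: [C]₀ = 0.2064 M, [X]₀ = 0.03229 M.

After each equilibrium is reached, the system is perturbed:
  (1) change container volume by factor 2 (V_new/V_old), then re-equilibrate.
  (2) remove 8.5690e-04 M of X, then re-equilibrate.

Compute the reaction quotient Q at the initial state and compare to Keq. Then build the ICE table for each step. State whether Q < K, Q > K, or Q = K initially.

Q₀ = 0.003829 vs Keq = 1.2740e-05 ⇒ Q>K, reverse
Step 1:
                   C          X
  I           0.2064    0.03229
  C          0.02684   -0.02684
  E           0.2332   0.005448
  solve Keq expr → x = -0.008947; check Q = 1.2740e-05
Then change container volume by factor 2 (V_new/V_old).
Step 2:
                   C          X
  I           0.1166   0.002724
  C                0          0
  E           0.1166   0.002724
  solve Keq expr → x = 0; check Q = 1.2740e-05
Then remove 8.5690e-04 M of X.
Step 3:
                   C          X
  I           0.1166   0.001867
  C       -8.3734e-04 8.3734e-04
  E           0.1158   0.002704
  solve Keq expr → x = 2.7911e-04; check Q = 1.2740e-05

Q₀ = 0.003829; Q > K (proceeds reverse)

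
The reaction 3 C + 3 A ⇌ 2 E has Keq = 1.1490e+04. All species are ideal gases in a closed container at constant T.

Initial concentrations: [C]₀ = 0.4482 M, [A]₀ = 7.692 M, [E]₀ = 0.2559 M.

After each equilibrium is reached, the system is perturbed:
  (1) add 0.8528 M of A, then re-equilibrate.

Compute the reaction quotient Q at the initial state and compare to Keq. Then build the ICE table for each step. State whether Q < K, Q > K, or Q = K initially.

Q₀ = 0.001598 vs Keq = 1.1490e+04 ⇒ Q<K, forward
Step 1:
                   C          A          E
  Initial     0.4482      7.692     0.2559
  Change     -0.4441    -0.4441     0.2961
  Equil     0.004114      7.248      0.552
  solve Keq expr → x = 0.148; check Q = 1.1490e+04
Then add 0.8528 M of A.
Step 2:
                   C          A          E
  Initial   0.004114      8.101      0.552
  Change  -4.3164e-04 -4.3164e-04 2.8776e-04
  Equil     0.003683        8.1     0.5522
  solve Keq expr → x = 1.4388e-04; check Q = 1.1490e+04

Q₀ = 0.001598; Q < K (proceeds forward)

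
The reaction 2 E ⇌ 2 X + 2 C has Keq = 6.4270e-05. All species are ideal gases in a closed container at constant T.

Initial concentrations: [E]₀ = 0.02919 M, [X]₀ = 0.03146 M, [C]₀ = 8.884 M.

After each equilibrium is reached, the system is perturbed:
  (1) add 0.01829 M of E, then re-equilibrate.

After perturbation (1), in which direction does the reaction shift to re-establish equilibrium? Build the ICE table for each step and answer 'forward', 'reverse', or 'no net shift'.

Direction: forward

Q₀ = 91.68 vs Keq = 6.4270e-05 ⇒ Q>K, reverse
Step 1:
                   E          X          C
  I          0.02919    0.03146      8.884
  C          0.03141   -0.03141   -0.03141
  E           0.0606 5.4875e-05      8.853
  solve Keq expr → x = -0.0157; check Q = 6.4270e-05
Then add 0.01829 M of E.
Step 2:
                   E          X          C
  I          0.07889 5.4875e-05      8.853
  C       -1.6548e-05 1.6548e-05 1.6548e-05
  E          0.07887 7.1423e-05      8.853
  solve Keq expr → x = 8.2741e-06; check Q = 6.4270e-05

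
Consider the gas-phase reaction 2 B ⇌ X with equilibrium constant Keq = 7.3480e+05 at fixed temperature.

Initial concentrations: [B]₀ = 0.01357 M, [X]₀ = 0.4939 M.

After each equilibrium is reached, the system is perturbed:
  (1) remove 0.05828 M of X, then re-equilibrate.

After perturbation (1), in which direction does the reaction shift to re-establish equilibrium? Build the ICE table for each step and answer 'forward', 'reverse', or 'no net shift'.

Direction: forward

Q₀ = 2682 vs Keq = 7.3480e+05 ⇒ Q<K, forward
Step 1:
                    B           X
  Initial     0.01357      0.4939
  Change     -0.01274    0.006372
  Equil    8.2512e-04      0.5003
  solve Keq expr → x = 0.006372; check Q = 7.3480e+05
Then remove 0.05828 M of X.
Step 2:
                    B           X
  Initial  8.2512e-04       0.442
  Change  -4.9528e-05  2.4764e-05
  Equil    7.7560e-04       0.442
  solve Keq expr → x = 2.4764e-05; check Q = 7.3480e+05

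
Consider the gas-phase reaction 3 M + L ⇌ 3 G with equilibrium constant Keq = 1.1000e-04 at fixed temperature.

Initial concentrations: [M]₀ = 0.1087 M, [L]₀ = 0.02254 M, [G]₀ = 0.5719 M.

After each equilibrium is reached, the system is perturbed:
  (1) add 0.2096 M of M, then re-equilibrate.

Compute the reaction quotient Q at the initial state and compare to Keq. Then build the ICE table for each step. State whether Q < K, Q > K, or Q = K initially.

Q₀ = 6461 vs Keq = 1.1000e-04 ⇒ Q>K, reverse
Step 1:
                   M          L          G
  I           0.1087    0.02254     0.5719
  C           0.5531     0.1844    -0.5531
  E           0.6618     0.2069    0.01876
  solve Keq expr → x = -0.1844; check Q = 1.1000e-04
Then add 0.2096 M of M.
Step 2:
                   M          L          G
  I           0.8714     0.2069    0.01876
  C        -0.005703  -0.001901   0.005703
  E           0.8657      0.205    0.02446
  solve Keq expr → x = 0.001901; check Q = 1.1000e-04

Q₀ = 6461; Q > K (proceeds reverse)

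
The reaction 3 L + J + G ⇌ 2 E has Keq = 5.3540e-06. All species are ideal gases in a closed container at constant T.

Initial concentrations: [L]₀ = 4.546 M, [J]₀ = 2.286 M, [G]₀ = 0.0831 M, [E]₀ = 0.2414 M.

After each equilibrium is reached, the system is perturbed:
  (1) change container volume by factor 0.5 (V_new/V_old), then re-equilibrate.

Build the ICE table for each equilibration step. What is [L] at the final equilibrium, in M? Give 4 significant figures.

[L]_eq = 9.679 M

Q₀ = 0.003265 vs Keq = 5.3540e-06 ⇒ Q>K, reverse
Step 1:
                   L          J          G          E
  Initial      4.546      2.286     0.0831     0.2414
  Change      0.3365     0.1122     0.1122    -0.2243
  Equil        4.882      2.398     0.1953    0.01708
  solve Keq expr → x = -0.1122; check Q = 5.3540e-06
Then change container volume by factor 0.5 (V_new/V_old).
Step 2:
                   L          J          G          E
  Initial      9.765      4.796     0.3905    0.03416
  Change    -0.08603   -0.02868   -0.02868    0.05735
  Equil        9.679      4.768     0.3618    0.09151
  solve Keq expr → x = 0.02868; check Q = 5.3540e-06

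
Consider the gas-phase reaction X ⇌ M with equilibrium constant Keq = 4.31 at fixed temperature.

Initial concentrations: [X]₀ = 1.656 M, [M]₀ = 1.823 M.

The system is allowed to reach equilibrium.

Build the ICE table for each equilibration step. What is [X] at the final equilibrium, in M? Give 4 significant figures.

Q₀ = 1.101 vs Keq = 4.31 ⇒ Q<K, forward
Step 1:
                    X           M
  init          1.656       1.823
  Δ            -1.001       1.001
  eq           0.6552       2.824
  solve Keq expr → x = 1.001; check Q = 4.31

[X]_eq = 0.6552 M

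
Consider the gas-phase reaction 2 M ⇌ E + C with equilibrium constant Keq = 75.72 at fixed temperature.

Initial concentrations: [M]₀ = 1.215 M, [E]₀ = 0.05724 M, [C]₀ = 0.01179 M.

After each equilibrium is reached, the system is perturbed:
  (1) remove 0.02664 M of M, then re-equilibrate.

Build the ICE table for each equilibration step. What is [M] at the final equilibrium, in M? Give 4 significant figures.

Q₀ = 4.5715e-04 vs Keq = 75.72 ⇒ Q<K, forward
Step 1:
                   M          E          C
  init         1.215    0.05724    0.01179
  Δ           -1.145     0.5726     0.5726
  eq         0.06972     0.6299     0.5844
  solve Keq expr → x = 0.5726; check Q = 75.72
Then remove 0.02664 M of M.
Step 2:
                   M          E          C
  init       0.04308     0.6299     0.5844
  Δ          0.02519    -0.0126    -0.0126
  eq         0.06828     0.6173     0.5718
  solve Keq expr → x = -0.0126; check Q = 75.72

[M]_eq = 0.06828 M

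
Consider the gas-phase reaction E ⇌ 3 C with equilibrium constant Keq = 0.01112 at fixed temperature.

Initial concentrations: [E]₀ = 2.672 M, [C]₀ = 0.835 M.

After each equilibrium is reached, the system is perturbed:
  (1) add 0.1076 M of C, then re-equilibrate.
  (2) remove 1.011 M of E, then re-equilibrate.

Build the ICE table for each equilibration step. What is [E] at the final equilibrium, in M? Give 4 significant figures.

[E]_eq = 1.883 M

Q₀ = 0.2179 vs Keq = 0.01112 ⇒ Q>K, reverse
Step 1:
                   E          C
  Initial      2.672      0.835
  Change      0.1729    -0.5187
  Equil        2.845     0.3163
  solve Keq expr → x = -0.1729; check Q = 0.01112
Then add 0.1076 M of C.
Step 2:
                   E          C
  Initial      2.845     0.4239
  Change     0.03543    -0.1063
  Equil         2.88     0.3176
  solve Keq expr → x = -0.03543; check Q = 0.01112
Then remove 1.011 M of E.
Step 3:
                   E          C
  Initial      1.869     0.3176
  Change     0.01398   -0.04194
  Equil        1.883     0.2756
  solve Keq expr → x = -0.01398; check Q = 0.01112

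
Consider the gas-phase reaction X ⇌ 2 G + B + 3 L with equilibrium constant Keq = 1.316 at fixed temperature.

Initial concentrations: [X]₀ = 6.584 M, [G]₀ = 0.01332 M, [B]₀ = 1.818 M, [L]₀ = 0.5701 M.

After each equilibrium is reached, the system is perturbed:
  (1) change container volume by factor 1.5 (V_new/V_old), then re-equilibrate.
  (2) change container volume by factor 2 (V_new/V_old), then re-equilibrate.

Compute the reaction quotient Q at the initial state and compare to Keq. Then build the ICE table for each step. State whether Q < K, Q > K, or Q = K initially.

Q₀ = 9.0775e-06; Q < K (proceeds forward)

Q₀ = 9.0775e-06 vs Keq = 1.316 ⇒ Q<K, forward
Step 1:
                    X           G           B           L
  I             6.584     0.01332       1.818      0.5701
  C              -0.4         0.8         0.4         1.2
  E             6.184      0.8133       2.218        1.77
  solve Keq expr → x = 0.4; check Q = 1.316
Then change container volume by factor 1.5 (V_new/V_old).
Step 2:
                    X           G           B           L
  I             4.123      0.5422       1.479        1.18
  C           -0.1539      0.3079      0.1539      0.4618
  E             3.969      0.8501       1.633       1.642
  solve Keq expr → x = 0.1539; check Q = 1.316
Then change container volume by factor 2 (V_new/V_old).
Step 3:
                    X           G           B           L
  I             1.984      0.4251      0.8163       0.821
  C           -0.2134      0.4268      0.2134      0.6402
  E             1.771      0.8518        1.03       1.461
  solve Keq expr → x = 0.2134; check Q = 1.316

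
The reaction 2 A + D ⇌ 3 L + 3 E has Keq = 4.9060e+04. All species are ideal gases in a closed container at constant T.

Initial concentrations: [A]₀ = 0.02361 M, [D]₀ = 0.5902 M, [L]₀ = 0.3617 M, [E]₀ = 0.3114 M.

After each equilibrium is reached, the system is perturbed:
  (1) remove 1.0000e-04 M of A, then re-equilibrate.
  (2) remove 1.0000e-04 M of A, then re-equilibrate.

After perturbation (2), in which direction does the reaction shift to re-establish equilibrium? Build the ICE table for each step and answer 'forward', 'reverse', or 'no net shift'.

Q₀ = 4.343 vs Keq = 4.9060e+04 ⇒ Q<K, forward
Step 1:
                   A          D          L          E
  I          0.02361     0.5902     0.3617     0.3114
  C         -0.02331   -0.01165    0.03496    0.03496
  E       3.0227e-04     0.5785     0.3967     0.3464
  solve Keq expr → x = 0.01165; check Q = 4.9060e+04
Then remove 1.0000e-04 M of A.
Step 2:
                   A          D          L          E
  I       2.0227e-04     0.5785     0.3967     0.3464
  C       9.9621e-05 4.9810e-05 -1.4943e-04 -1.4943e-04
  E       3.0189e-04     0.5786     0.3965     0.3462
  solve Keq expr → x = -4.9810e-05; check Q = 4.9060e+04
Then remove 1.0000e-04 M of A.
Step 3:
                   A          D          L          E
  I       2.0189e-04     0.5786     0.3965     0.3462
  C       9.9621e-05 4.9811e-05 -1.4943e-04 -1.4943e-04
  E       3.0151e-04     0.5786     0.3964     0.3461
  solve Keq expr → x = -4.9811e-05; check Q = 4.9060e+04

Direction: reverse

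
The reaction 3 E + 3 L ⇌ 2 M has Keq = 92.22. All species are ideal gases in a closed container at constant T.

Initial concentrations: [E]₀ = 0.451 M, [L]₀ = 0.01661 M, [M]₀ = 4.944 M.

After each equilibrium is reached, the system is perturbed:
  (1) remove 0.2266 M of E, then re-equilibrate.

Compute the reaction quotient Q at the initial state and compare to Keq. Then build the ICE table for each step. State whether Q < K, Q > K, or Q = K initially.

Q₀ = 5.8146e+07; Q > K (proceeds reverse)

Q₀ = 5.8146e+07 vs Keq = 92.22 ⇒ Q>K, reverse
Step 1:
                    E           L           M
  Initial       0.451     0.01661       4.944
  Change        0.576       0.576      -0.384
  Equil         1.027      0.5926        4.56
  solve Keq expr → x = -0.192; check Q = 92.22
Then remove 0.2266 M of E.
Step 2:
                    E           L           M
  Initial      0.8004      0.5926        4.56
  Change      0.08722     0.08722    -0.05814
  Equil        0.8876      0.6799       4.502
  solve Keq expr → x = -0.02907; check Q = 92.22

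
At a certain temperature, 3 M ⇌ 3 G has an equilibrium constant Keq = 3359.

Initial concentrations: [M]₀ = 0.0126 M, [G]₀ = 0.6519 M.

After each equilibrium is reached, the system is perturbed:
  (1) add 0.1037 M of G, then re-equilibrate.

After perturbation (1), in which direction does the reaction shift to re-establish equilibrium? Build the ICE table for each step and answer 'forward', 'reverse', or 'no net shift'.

Direction: reverse

Q₀ = 1.3849e+05 vs Keq = 3359 ⇒ Q>K, reverse
Step 1:
                    M           G
  I            0.0126      0.6519
  C           0.02899    -0.02899
  E           0.04159      0.6229
  solve Keq expr → x = -0.009664; check Q = 3359
Then add 0.1037 M of G.
Step 2:
                    M           G
  I           0.04159      0.7266
  C          0.006491   -0.006491
  E           0.04808      0.7201
  solve Keq expr → x = -0.002164; check Q = 3359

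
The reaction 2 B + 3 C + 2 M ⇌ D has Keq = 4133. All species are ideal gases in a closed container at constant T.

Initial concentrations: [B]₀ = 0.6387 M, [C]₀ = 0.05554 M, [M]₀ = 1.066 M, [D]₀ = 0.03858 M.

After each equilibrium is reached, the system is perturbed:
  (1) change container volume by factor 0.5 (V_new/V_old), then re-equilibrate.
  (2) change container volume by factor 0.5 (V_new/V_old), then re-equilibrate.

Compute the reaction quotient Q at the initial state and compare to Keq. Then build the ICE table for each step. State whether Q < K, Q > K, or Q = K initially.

Q₀ = 485.8; Q < K (proceeds forward)

Q₀ = 485.8 vs Keq = 4133 ⇒ Q<K, forward
Step 1:
                   B          C          M          D
  Initial     0.6387    0.05554      1.066    0.03858
  Change    -0.01707   -0.02561   -0.01707   0.008536
  Equil       0.6216    0.02993      1.049    0.04712
  solve Keq expr → x = 0.008536; check Q = 4133
Then change container volume by factor 0.5 (V_new/V_old).
Step 2:
                   B          C          M          D
  Initial      1.243    0.05986      2.098    0.09423
  Change    -0.02917   -0.04376   -0.02917    0.01459
  Equil        1.214     0.0161      2.069     0.1088
  solve Keq expr → x = 0.01459; check Q = 4133
Then change container volume by factor 0.5 (V_new/V_old).
Step 3:
                   B          C          M          D
  Initial      2.428     0.0322      4.137     0.2176
  Change      -0.016     -0.024     -0.016   0.007999
  Equil        2.412   0.008205      4.121     0.2256
  solve Keq expr → x = 0.007999; check Q = 4133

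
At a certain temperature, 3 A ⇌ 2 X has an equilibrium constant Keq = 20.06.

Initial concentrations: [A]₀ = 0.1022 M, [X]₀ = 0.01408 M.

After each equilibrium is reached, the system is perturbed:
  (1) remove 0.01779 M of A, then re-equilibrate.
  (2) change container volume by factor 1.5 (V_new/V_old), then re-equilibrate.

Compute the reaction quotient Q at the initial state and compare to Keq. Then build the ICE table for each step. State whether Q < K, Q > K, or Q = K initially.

Q₀ = 0.1857 vs Keq = 20.06 ⇒ Q<K, forward
Step 1:
                  A         X
  I          0.1022   0.01408
  C        -0.05275   0.03517
  E         0.04945   0.04925
  solve Keq expr → x = 0.01758; check Q = 20.06
Then remove 0.01779 M of A.
Step 2:
                  A         X
  I         0.03166   0.04925
  C         0.01219 -0.008126
  E         0.04385   0.04112
  solve Keq expr → x = -0.004063; check Q = 20.06
Then change container volume by factor 1.5 (V_new/V_old).
Step 3:
                  A         X
  I         0.02923   0.02741
  C        0.002732 -0.001821
  E         0.03196   0.02559
  solve Keq expr → x = -9.1050e-04; check Q = 20.06

Q₀ = 0.1857; Q < K (proceeds forward)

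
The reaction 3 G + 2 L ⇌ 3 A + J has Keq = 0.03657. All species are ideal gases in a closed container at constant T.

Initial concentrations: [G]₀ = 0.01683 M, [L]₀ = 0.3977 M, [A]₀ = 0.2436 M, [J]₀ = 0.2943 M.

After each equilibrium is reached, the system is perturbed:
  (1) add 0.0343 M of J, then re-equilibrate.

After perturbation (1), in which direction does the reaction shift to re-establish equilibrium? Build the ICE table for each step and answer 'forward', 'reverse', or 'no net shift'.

Direction: reverse

Q₀ = 5642 vs Keq = 0.03657 ⇒ Q>K, reverse
Step 1:
                  G         L         A         J
  I         0.01683    0.3977    0.2436    0.2943
  C          0.1767    0.1178   -0.1767   -0.0589
  E          0.1935    0.5155   0.06689    0.2354
  solve Keq expr → x = -0.0589; check Q = 0.03657
Then add 0.0343 M of J.
Step 2:
                  G         L         A         J
  I          0.1935    0.5155   0.06689    0.2697
  C        0.002099  0.001399 -0.002099 -6.9966e-04
  E          0.1956    0.5169   0.06479     0.269
  solve Keq expr → x = -6.9966e-04; check Q = 0.03657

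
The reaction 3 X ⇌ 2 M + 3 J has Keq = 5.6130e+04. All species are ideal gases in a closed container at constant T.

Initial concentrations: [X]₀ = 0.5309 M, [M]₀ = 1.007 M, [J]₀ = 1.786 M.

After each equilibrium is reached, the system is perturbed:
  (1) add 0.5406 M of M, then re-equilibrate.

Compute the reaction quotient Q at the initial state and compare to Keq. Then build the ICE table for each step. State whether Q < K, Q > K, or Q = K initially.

Q₀ = 38.61 vs Keq = 5.6130e+04 ⇒ Q<K, forward
Step 1:
                  X         M         J
  I          0.5309     1.007     1.786
  C         -0.4605     0.307    0.4605
  E         0.07039     1.314     2.247
  solve Keq expr → x = 0.1535; check Q = 5.6130e+04
Then add 0.5406 M of M.
Step 2:
                  X         M         J
  I         0.07039     1.855     2.247
  C         0.01714  -0.01143  -0.01714
  E         0.08753     1.843     2.229
  solve Keq expr → x = -0.005714; check Q = 5.6130e+04

Q₀ = 38.61; Q < K (proceeds forward)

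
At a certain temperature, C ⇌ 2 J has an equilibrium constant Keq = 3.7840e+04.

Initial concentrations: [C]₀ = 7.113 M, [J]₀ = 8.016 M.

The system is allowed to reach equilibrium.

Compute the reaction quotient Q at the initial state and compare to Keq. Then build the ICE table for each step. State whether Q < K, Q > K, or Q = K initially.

Q₀ = 9.034 vs Keq = 3.7840e+04 ⇒ Q<K, forward
Step 1:
                    C           J
  Initial       7.113       8.016
  Change         -7.1        14.2
  Equil       0.01304       22.22
  solve Keq expr → x = 7.1; check Q = 3.7840e+04

Q₀ = 9.034; Q < K (proceeds forward)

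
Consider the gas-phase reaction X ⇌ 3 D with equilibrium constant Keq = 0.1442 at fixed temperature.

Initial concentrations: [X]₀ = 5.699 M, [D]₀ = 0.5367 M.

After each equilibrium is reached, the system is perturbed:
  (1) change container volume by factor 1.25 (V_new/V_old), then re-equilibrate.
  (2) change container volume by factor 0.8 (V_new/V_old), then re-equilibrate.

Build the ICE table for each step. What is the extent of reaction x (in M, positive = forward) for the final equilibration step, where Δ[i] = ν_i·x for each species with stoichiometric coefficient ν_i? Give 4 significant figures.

Q₀ = 0.02713 vs Keq = 0.1442 ⇒ Q<K, forward
Step 1:
                   X          D
  Initial      5.699     0.5367
  Change     -0.1309     0.3927
  Equil        5.568     0.9294
  solve Keq expr → x = 0.1309; check Q = 0.1442
Then change container volume by factor 1.25 (V_new/V_old).
Step 2:
                   X          D
  Initial      4.454     0.7436
  Change    -0.03891     0.1167
  Equil        4.416     0.8603
  solve Keq expr → x = 0.03891; check Q = 0.1442
Then change container volume by factor 0.8 (V_new/V_old).
Step 3:
                   X          D
  Initial      5.519      1.075
  Change     0.04864    -0.1459
  Equil        5.568     0.9294
  solve Keq expr → x = -0.04864; check Q = 0.1442

x = -0.04864 M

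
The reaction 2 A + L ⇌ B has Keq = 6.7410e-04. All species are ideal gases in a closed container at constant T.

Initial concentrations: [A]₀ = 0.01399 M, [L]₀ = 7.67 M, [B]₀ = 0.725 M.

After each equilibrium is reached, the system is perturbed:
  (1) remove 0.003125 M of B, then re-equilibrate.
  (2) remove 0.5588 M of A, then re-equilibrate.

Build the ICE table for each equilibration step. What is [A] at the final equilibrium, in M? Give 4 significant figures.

[A]_eq = 0.89 M

Q₀ = 483 vs Keq = 6.7410e-04 ⇒ Q>K, reverse
Step 1:
                  A         L         B
  Initial   0.01399      7.67     0.725
  Change      1.427    0.7133   -0.7133
  Equil       1.441     8.383   0.01173
  solve Keq expr → x = -0.7133; check Q = 6.7410e-04
Then remove 0.003125 M of B.
Step 2:
                  A         L         B
  Initial     1.441     8.383  0.008602
  Change  -0.006045 -0.003023  0.003023
  Equil       1.434      8.38   0.01162
  solve Keq expr → x = 0.003023; check Q = 6.7410e-04
Then remove 0.5588 M of A.
Step 3:
                  A         L         B
  Initial    0.8757      8.38   0.01162
  Change    0.01429  0.007146 -0.007146
  Equil        0.89     8.387  0.004478
  solve Keq expr → x = -0.007146; check Q = 6.7410e-04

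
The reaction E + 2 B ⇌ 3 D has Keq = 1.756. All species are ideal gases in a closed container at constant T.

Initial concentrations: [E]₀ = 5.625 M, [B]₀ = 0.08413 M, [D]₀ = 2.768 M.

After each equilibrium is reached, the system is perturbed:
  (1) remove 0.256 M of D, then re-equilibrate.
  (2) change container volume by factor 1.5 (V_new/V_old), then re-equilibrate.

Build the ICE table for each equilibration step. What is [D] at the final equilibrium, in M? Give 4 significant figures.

Q₀ = 532.7 vs Keq = 1.756 ⇒ Q>K, reverse
Step 1:
                    E           B           D
  Initial       5.625     0.08413       2.768
  Change       0.3272      0.6544     -0.9816
  Equil         5.952      0.7385       1.786
  solve Keq expr → x = -0.3272; check Q = 1.756
Then remove 0.256 M of D.
Step 2:
                    E           B           D
  Initial       5.952      0.7385        1.53
  Change     -0.04013    -0.08026      0.1204
  Equil         5.912      0.6583       1.651
  solve Keq expr → x = 0.04013; check Q = 1.756
Then change container volume by factor 1.5 (V_new/V_old).
Step 3:
                    E           B           D
  Initial       3.941      0.4388       1.101
  Change            0           0           0
  Equil         3.941      0.4388       1.101
  solve Keq expr → x = 0; check Q = 1.756

[D]_eq = 1.101 M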